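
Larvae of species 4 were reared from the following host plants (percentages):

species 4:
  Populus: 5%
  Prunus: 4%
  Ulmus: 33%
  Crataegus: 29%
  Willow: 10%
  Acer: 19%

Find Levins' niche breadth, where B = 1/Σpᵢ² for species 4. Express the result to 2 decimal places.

4.11

Convert percentages to proportions (divide by 100).
Σpᵢ² = 0.05² + 0.04² + 0.33² + 0.29² + 0.10² + 0.19² = 0.0025 + 0.0016 + 0.1089 + 0.0841 + 0.0100 + 0.0361 = 0.2432
B = 1 / 0.2432 = 4.1118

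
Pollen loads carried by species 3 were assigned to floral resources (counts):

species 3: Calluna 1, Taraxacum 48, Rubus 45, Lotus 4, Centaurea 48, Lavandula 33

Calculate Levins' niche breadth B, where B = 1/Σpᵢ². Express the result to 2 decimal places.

Proportions for species 3 (n=179): 1/179=0.0056, 48/179=0.2682, 45/179=0.2514, 4/179=0.0223, 48/179=0.2682, 33/179=0.1844
Σpᵢ² = 0.0056² + 0.2682² + 0.2514² + 0.0223² + 0.2682² + 0.1844² = 0.000031 + 0.071931 + 0.063202 + 0.000497 + 0.071931 + 0.034003 = 0.241595
B = 1 / 0.241595 = 4.1392

4.14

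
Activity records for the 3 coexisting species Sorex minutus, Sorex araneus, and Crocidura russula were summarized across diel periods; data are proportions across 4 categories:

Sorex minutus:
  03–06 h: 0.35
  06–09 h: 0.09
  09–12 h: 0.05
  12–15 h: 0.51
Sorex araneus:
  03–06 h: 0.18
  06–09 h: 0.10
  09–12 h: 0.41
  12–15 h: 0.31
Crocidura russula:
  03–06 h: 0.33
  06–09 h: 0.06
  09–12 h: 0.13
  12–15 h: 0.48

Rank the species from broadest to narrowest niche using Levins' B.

Sorex araneus > Crocidura russula > Sorex minutus

Σp_minuᵢ² = 0.35² + 0.09² + 0.05² + 0.51² = 0.1225 + 0.0081 + 0.0025 + 0.2601 = 0.3932
B_minu = 1 / 0.3932 = 2.5432
Σp_aranᵢ² = 0.18² + 0.10² + 0.41² + 0.31² = 0.0324 + 0.0100 + 0.1681 + 0.0961 = 0.3066
B_aran = 1 / 0.3066 = 3.2616
Σp_russᵢ² = 0.33² + 0.06² + 0.13² + 0.48² = 0.1089 + 0.0036 + 0.0169 + 0.2304 = 0.3598
B_russ = 1 / 0.3598 = 2.7793
Ranking by B (broadest → narrowest): Sorex araneus (3.26) > Crocidura russula (2.78) > Sorex minutus (2.54)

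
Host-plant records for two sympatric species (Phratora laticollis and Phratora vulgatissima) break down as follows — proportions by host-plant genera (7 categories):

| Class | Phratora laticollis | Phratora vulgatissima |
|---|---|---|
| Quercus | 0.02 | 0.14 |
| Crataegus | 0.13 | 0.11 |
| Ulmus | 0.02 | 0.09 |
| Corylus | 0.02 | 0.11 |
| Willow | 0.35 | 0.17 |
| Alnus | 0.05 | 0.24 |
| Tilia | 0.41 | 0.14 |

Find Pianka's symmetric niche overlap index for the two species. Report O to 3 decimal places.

0.676

Σ p₁ᵢp₂ᵢ = 0.0028 + 0.0143 + 0.0018 + 0.0022 + 0.0595 + 0.0120 + 0.0574 = 0.1500
Σp_1ᵢ² = 0.02² + 0.13² + 0.02² + 0.02² + 0.35² + 0.05² + 0.41² = 0.0004 + 0.0169 + 0.0004 + 0.0004 + 0.1225 + 0.0025 + 0.1681 = 0.3112
Σp_2ᵢ² = 0.14² + 0.11² + 0.09² + 0.11² + 0.17² + 0.24² + 0.14² = 0.0196 + 0.0121 + 0.0081 + 0.0121 + 0.0289 + 0.0576 + 0.0196 = 0.1580
O = 0.1500 / √(0.3112 × 0.1580) = 0.1500 / 0.221742 = 0.67646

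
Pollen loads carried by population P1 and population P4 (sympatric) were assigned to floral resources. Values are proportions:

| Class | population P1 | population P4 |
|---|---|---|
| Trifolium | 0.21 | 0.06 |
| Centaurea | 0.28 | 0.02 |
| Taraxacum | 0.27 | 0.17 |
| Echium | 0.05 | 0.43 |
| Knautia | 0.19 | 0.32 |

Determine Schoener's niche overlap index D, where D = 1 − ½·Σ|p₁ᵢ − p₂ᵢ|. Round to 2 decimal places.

0.49

Σ|p₁ᵢ − p₂ᵢ| = 0.15 + 0.26 + 0.10 + 0.38 + 0.13 = 1.02
D = 1 − ½ × 1.02 = 1 − 0.510 = 0.4900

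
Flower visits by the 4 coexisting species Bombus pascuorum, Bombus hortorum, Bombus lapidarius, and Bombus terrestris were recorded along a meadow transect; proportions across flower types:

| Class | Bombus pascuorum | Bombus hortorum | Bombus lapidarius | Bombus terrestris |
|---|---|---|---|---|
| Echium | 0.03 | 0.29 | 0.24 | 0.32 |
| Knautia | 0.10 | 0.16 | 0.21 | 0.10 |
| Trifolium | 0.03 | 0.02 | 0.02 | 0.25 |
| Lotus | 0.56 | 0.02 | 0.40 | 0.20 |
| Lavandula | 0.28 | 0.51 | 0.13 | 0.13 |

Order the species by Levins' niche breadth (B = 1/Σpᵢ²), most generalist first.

Bombus terrestris > Bombus lapidarius > Bombus hortorum > Bombus pascuorum

Σp_pascᵢ² = 0.03² + 0.10² + 0.03² + 0.56² + 0.28² = 0.0009 + 0.0100 + 0.0009 + 0.3136 + 0.0784 = 0.4038
B_pasc = 1 / 0.4038 = 2.4765
Σp_hortᵢ² = 0.29² + 0.16² + 0.02² + 0.02² + 0.51² = 0.0841 + 0.0256 + 0.0004 + 0.0004 + 0.2601 = 0.3706
B_hort = 1 / 0.3706 = 2.6983
Σp_lapiᵢ² = 0.24² + 0.21² + 0.02² + 0.40² + 0.13² = 0.0576 + 0.0441 + 0.0004 + 0.1600 + 0.0169 = 0.2790
B_lapi = 1 / 0.2790 = 3.5842
Σp_terrᵢ² = 0.32² + 0.10² + 0.25² + 0.20² + 0.13² = 0.1024 + 0.0100 + 0.0625 + 0.0400 + 0.0169 = 0.2318
B_terr = 1 / 0.2318 = 4.3141
Ranking by B (broadest → narrowest): Bombus terrestris (4.31) > Bombus lapidarius (3.58) > Bombus hortorum (2.70) > Bombus pascuorum (2.48)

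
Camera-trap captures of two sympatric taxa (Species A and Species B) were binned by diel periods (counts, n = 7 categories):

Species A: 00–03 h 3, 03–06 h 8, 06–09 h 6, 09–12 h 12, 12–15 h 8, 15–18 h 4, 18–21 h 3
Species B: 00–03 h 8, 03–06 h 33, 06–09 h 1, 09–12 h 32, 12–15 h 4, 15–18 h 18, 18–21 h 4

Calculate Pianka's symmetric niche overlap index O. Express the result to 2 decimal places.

Proportions for Species A (n=44): 3/44=0.0682, 8/44=0.1818, 6/44=0.1364, 12/44=0.2727, 8/44=0.1818, 4/44=0.0909, 3/44=0.0682
Proportions for Species B (n=100): 8/100=0.0800, 33/100=0.3300, 1/100=0.0100, 32/100=0.3200, 4/100=0.0400, 18/100=0.1800, 4/100=0.0400
Σ p₁ᵢp₂ᵢ = 0.005456 + 0.059994 + 0.001364 + 0.087264 + 0.007272 + 0.016362 + 0.002728 = 0.180440
Σp_1ᵢ² = 0.0682² + 0.1818² + 0.1364² + 0.2727² + 0.1818² + 0.0909² + 0.0682² = 0.004651 + 0.033051 + 0.018605 + 0.074365 + 0.033051 + 0.008263 + 0.004651 = 0.176637
Σp_2ᵢ² = 0.0800² + 0.3300² + 0.0100² + 0.3200² + 0.0400² + 0.1800² + 0.0400² = 0.006400 + 0.108900 + 0.000100 + 0.102400 + 0.001600 + 0.032400 + 0.001600 = 0.253400
O = 0.180440 / √(0.176637 × 0.253400) = 0.180440 / 0.2115652 = 0.8529

0.85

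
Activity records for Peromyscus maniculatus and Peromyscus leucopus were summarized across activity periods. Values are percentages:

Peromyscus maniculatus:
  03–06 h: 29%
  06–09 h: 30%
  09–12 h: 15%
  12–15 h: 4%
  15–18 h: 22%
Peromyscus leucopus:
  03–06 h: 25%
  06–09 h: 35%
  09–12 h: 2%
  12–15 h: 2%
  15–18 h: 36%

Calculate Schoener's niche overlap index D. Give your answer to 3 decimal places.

Convert percentages to proportions (divide by 100).
Σ|p₁ᵢ − p₂ᵢ| = 0.04 + 0.05 + 0.13 + 0.02 + 0.14 = 0.38
D = 1 − ½ × 0.38 = 1 − 0.190 = 0.81000

0.810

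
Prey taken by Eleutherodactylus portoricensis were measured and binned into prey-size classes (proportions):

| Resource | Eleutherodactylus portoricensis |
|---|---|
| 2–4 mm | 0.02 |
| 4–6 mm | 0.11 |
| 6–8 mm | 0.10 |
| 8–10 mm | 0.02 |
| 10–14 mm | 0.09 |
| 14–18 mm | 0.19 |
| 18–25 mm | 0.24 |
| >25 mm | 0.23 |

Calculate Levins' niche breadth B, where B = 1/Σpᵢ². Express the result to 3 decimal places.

Σpᵢ² = 0.02² + 0.11² + 0.10² + 0.02² + 0.09² + 0.19² + 0.24² + 0.23² = 0.0004 + 0.0121 + 0.0100 + 0.0004 + 0.0081 + 0.0361 + 0.0576 + 0.0529 = 0.1776
B = 1 / 0.1776 = 5.63063

5.631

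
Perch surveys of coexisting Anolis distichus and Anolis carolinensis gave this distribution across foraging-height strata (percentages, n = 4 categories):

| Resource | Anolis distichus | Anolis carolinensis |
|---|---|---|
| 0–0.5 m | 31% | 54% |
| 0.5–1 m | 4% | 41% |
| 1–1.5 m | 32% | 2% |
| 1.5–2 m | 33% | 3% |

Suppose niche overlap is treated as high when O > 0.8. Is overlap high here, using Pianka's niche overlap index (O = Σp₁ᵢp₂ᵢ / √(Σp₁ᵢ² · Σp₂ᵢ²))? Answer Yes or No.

No

Convert percentages to proportions (divide by 100).
Σ p₁ᵢp₂ᵢ = 0.1674 + 0.0164 + 0.0064 + 0.0099 = 0.2001
Σp_1ᵢ² = 0.31² + 0.04² + 0.32² + 0.33² = 0.0961 + 0.0016 + 0.1024 + 0.1089 = 0.3090
Σp_2ᵢ² = 0.54² + 0.41² + 0.02² + 0.03² = 0.2916 + 0.1681 + 0.0004 + 0.0009 = 0.4610
O = 0.2001 / √(0.3090 × 0.4610) = 0.2001 / 0.37742 = 0.5302
O = 0.5302 < 0.8 → No.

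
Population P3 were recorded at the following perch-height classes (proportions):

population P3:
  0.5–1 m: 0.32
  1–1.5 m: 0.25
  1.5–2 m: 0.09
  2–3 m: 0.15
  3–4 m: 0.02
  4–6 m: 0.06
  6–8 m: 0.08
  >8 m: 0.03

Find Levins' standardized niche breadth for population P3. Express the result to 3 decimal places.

0.548

Σpᵢ² = 0.32² + 0.25² + 0.09² + 0.15² + 0.02² + 0.06² + 0.08² + 0.03² = 0.1024 + 0.0625 + 0.0081 + 0.0225 + 0.0004 + 0.0036 + 0.0064 + 0.0009 = 0.2068
B = 1 / 0.2068 = 4.83559
Bₛ = (B − 1)/(n − 1) = (4.83559 − 1)/(8 − 1) = 3.83559/7 = 0.54794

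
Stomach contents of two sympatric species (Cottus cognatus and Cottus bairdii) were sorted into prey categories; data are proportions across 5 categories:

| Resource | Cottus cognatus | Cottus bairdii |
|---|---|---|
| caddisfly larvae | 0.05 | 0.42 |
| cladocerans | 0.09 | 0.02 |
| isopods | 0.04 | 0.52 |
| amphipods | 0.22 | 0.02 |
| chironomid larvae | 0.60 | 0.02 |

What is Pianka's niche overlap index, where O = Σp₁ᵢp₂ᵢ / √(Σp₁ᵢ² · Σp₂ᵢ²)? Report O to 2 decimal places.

Σ p₁ᵢp₂ᵢ = 0.0210 + 0.0018 + 0.0208 + 0.0044 + 0.0120 = 0.0600
Σp_1ᵢ² = 0.05² + 0.09² + 0.04² + 0.22² + 0.60² = 0.0025 + 0.0081 + 0.0016 + 0.0484 + 0.3600 = 0.4206
Σp_2ᵢ² = 0.42² + 0.02² + 0.52² + 0.02² + 0.02² = 0.1764 + 0.0004 + 0.2704 + 0.0004 + 0.0004 = 0.4480
O = 0.0600 / √(0.4206 × 0.4480) = 0.0600 / 0.43408 = 0.1382

0.14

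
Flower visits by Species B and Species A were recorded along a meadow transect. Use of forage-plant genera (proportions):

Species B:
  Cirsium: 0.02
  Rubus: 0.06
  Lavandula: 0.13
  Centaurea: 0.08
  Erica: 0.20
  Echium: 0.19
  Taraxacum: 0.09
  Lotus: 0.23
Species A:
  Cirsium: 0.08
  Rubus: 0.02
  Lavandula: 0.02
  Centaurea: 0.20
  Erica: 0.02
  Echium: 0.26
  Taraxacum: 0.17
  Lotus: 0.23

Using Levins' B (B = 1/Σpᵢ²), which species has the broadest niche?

Species B

Σp_Bᵢ² = 0.02² + 0.06² + 0.13² + 0.08² + 0.20² + 0.19² + 0.09² + 0.23² = 0.0004 + 0.0036 + 0.0169 + 0.0064 + 0.0400 + 0.0361 + 0.0081 + 0.0529 = 0.1644
B_B = 1 / 0.1644 = 6.0827
Σp_Aᵢ² = 0.08² + 0.02² + 0.02² + 0.20² + 0.02² + 0.26² + 0.17² + 0.23² = 0.0064 + 0.0004 + 0.0004 + 0.0400 + 0.0004 + 0.0676 + 0.0289 + 0.0529 = 0.1970
B_A = 1 / 0.1970 = 5.0761
Highest B → broadest niche (most generalist): Species B (B = 6.08).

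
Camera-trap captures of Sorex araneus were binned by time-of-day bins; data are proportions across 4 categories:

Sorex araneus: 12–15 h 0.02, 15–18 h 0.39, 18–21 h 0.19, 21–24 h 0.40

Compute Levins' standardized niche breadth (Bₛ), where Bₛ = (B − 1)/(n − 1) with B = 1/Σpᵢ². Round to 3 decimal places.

Σpᵢ² = 0.02² + 0.39² + 0.19² + 0.40² = 0.0004 + 0.1521 + 0.0361 + 0.1600 = 0.3486
B = 1 / 0.3486 = 2.86862
Bₛ = (B − 1)/(n − 1) = (2.86862 − 1)/(4 − 1) = 1.86862/3 = 0.62287

0.623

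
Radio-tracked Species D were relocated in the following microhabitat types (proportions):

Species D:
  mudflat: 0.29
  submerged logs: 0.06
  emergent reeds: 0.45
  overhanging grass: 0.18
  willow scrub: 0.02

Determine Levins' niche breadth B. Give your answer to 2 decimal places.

Σpᵢ² = 0.29² + 0.06² + 0.45² + 0.18² + 0.02² = 0.0841 + 0.0036 + 0.2025 + 0.0324 + 0.0004 = 0.3230
B = 1 / 0.3230 = 3.0960

3.10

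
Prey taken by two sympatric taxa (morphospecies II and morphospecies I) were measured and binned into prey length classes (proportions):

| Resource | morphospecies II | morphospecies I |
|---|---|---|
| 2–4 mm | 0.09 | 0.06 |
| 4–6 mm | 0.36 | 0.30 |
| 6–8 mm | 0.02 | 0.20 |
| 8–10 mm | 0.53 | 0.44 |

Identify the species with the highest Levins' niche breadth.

morphospecies I

Σp_IIᵢ² = 0.09² + 0.36² + 0.02² + 0.53² = 0.0081 + 0.1296 + 0.0004 + 0.2809 = 0.4190
B_II = 1 / 0.4190 = 2.3866
Σp_Iᵢ² = 0.06² + 0.30² + 0.20² + 0.44² = 0.0036 + 0.0900 + 0.0400 + 0.1936 = 0.3272
B_I = 1 / 0.3272 = 3.0562
Highest B → broadest niche (most generalist): morphospecies I (B = 3.06).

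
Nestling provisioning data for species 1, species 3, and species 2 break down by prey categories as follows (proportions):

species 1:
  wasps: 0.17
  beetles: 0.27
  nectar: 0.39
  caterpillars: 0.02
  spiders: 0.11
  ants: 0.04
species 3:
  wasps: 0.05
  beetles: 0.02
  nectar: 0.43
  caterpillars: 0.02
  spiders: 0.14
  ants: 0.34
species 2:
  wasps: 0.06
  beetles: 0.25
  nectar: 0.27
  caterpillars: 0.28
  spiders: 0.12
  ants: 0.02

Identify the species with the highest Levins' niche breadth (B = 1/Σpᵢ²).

species 2

Σp_1ᵢ² = 0.17² + 0.27² + 0.39² + 0.02² + 0.11² + 0.04² = 0.0289 + 0.0729 + 0.1521 + 0.0004 + 0.0121 + 0.0016 = 0.2680
B_1 = 1 / 0.2680 = 3.7313
Σp_3ᵢ² = 0.05² + 0.02² + 0.43² + 0.02² + 0.14² + 0.34² = 0.0025 + 0.0004 + 0.1849 + 0.0004 + 0.0196 + 0.1156 = 0.3234
B_3 = 1 / 0.3234 = 3.0921
Σp_2ᵢ² = 0.06² + 0.25² + 0.27² + 0.28² + 0.12² + 0.02² = 0.0036 + 0.0625 + 0.0729 + 0.0784 + 0.0144 + 0.0004 = 0.2322
B_2 = 1 / 0.2322 = 4.3066
Highest B → broadest niche (most generalist): species 2 (B = 4.31).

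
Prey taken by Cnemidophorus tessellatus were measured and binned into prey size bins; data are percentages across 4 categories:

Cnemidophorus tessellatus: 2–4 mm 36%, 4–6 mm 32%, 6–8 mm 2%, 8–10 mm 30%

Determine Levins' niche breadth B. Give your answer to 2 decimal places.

Convert percentages to proportions (divide by 100).
Σpᵢ² = 0.36² + 0.32² + 0.02² + 0.30² = 0.1296 + 0.1024 + 0.0004 + 0.0900 = 0.3224
B = 1 / 0.3224 = 3.1017

3.10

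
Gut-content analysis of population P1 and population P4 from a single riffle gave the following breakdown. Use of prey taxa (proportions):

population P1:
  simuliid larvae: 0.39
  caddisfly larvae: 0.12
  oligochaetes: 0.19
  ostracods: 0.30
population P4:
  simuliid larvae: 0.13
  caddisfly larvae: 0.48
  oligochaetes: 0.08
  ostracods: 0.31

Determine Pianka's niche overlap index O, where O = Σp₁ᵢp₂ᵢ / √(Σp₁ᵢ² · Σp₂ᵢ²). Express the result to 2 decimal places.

Σ p₁ᵢp₂ᵢ = 0.0507 + 0.0576 + 0.0152 + 0.0930 = 0.2165
Σp_1ᵢ² = 0.39² + 0.12² + 0.19² + 0.30² = 0.1521 + 0.0144 + 0.0361 + 0.0900 = 0.2926
Σp_2ᵢ² = 0.13² + 0.48² + 0.08² + 0.31² = 0.0169 + 0.2304 + 0.0064 + 0.0961 = 0.3498
O = 0.2165 / √(0.2926 × 0.3498) = 0.2165 / 0.31992 = 0.6767

0.68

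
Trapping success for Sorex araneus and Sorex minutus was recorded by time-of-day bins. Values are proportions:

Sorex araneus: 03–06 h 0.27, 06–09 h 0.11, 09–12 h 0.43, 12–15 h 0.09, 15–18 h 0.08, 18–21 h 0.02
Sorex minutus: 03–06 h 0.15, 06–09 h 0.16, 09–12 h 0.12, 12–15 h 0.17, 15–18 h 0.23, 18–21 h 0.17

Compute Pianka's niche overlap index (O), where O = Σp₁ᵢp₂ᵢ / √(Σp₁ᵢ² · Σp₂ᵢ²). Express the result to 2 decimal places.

Σ p₁ᵢp₂ᵢ = 0.0405 + 0.0176 + 0.0516 + 0.0153 + 0.0184 + 0.0034 = 0.1468
Σp_1ᵢ² = 0.27² + 0.11² + 0.43² + 0.09² + 0.08² + 0.02² = 0.0729 + 0.0121 + 0.1849 + 0.0081 + 0.0064 + 0.0004 = 0.2848
Σp_2ᵢ² = 0.15² + 0.16² + 0.12² + 0.17² + 0.23² + 0.17² = 0.0225 + 0.0256 + 0.0144 + 0.0289 + 0.0529 + 0.0289 = 0.1732
O = 0.1468 / √(0.2848 × 0.1732) = 0.1468 / 0.22210 = 0.6610

0.66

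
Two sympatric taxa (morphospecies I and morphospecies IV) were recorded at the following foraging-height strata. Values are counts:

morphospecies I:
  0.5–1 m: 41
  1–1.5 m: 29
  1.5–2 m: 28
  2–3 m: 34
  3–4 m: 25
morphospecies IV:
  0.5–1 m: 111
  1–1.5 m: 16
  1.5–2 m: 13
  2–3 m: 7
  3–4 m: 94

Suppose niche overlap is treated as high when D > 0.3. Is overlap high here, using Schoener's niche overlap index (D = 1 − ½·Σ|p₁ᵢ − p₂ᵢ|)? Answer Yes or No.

Proportions for morphospecies I (n=157): 41/157=0.2611, 29/157=0.1847, 28/157=0.1783, 34/157=0.2166, 25/157=0.1592
Proportions for morphospecies IV (n=241): 111/241=0.4606, 16/241=0.0664, 13/241=0.0539, 7/241=0.0290, 94/241=0.3900
Σ|p₁ᵢ − p₂ᵢ| = 0.1995 + 0.1183 + 0.1244 + 0.1876 + 0.2308 = 0.8606
D = 1 − ½ × 0.8606 = 1 − 0.43030 = 0.56970
D = 0.56970 > 0.3 → Yes.

Yes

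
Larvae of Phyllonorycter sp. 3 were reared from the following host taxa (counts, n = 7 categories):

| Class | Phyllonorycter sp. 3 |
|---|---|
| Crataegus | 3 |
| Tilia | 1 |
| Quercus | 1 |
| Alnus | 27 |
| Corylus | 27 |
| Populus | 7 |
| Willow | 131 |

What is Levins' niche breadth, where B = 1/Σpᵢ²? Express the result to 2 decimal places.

2.08

Proportions for Phyllonorycter sp. 3 (n=197): 3/197=0.0152, 1/197=0.0051, 1/197=0.0051, 27/197=0.1371, 27/197=0.1371, 7/197=0.0355, 131/197=0.6650
Σpᵢ² = 0.0152² + 0.0051² + 0.0051² + 0.1371² + 0.1371² + 0.0355² + 0.6650² = 0.000231 + 0.000026 + 0.000026 + 0.018796 + 0.018796 + 0.001260 + 0.442225 = 0.481360
B = 1 / 0.481360 = 2.0774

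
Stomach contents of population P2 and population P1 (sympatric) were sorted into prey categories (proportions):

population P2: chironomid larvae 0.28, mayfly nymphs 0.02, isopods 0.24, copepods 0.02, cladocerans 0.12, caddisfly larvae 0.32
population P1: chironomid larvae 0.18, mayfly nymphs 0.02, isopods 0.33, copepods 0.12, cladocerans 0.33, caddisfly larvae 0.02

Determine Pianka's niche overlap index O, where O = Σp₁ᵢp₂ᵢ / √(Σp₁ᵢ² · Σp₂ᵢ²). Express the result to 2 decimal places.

0.69

Σ p₁ᵢp₂ᵢ = 0.0504 + 0.0004 + 0.0792 + 0.0024 + 0.0396 + 0.0064 = 0.1784
Σp_1ᵢ² = 0.28² + 0.02² + 0.24² + 0.02² + 0.12² + 0.32² = 0.0784 + 0.0004 + 0.0576 + 0.0004 + 0.0144 + 0.1024 = 0.2536
Σp_2ᵢ² = 0.18² + 0.02² + 0.33² + 0.12² + 0.33² + 0.02² = 0.0324 + 0.0004 + 0.1089 + 0.0144 + 0.1089 + 0.0004 = 0.2654
O = 0.1784 / √(0.2536 × 0.2654) = 0.1784 / 0.25943 = 0.6877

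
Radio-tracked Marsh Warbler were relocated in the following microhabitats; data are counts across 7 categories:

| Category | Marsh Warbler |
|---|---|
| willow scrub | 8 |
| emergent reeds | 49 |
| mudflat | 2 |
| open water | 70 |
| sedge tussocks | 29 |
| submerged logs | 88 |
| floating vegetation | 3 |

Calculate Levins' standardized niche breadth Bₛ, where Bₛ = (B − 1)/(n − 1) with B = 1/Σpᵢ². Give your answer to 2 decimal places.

0.48

Proportions for Marsh Warbler (n=249): 8/249=0.0321, 49/249=0.1968, 2/249=0.0080, 70/249=0.2811, 29/249=0.1165, 88/249=0.3534, 3/249=0.0120
Σpᵢ² = 0.0321² + 0.1968² + 0.0080² + 0.2811² + 0.1165² + 0.3534² + 0.0120² = 0.001030 + 0.038730 + 0.000064 + 0.079017 + 0.013572 + 0.124892 + 0.000144 = 0.257449
B = 1 / 0.257449 = 3.8843
Bₛ = (B − 1)/(n − 1) = (3.8843 − 1)/(7 − 1) = 2.8843/6 = 0.4807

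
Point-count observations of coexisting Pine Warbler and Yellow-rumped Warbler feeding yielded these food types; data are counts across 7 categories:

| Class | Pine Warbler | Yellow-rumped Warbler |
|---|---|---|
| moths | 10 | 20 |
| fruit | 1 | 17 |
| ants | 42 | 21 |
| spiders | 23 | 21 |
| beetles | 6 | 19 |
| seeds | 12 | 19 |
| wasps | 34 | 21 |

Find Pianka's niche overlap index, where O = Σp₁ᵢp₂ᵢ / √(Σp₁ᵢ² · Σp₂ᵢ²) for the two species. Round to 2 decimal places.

Proportions for Pine Warbler (n=128): 10/128=0.0781, 1/128=0.0078, 42/128=0.3281, 23/128=0.1797, 6/128=0.0469, 12/128=0.0938, 34/128=0.2656
Proportions for Yellow-rumped Warbler (n=138): 20/138=0.1449, 17/138=0.1232, 21/138=0.1522, 21/138=0.1522, 19/138=0.1377, 19/138=0.1377, 21/138=0.1522
Σ p₁ᵢp₂ᵢ = 0.011317 + 0.000961 + 0.049937 + 0.027350 + 0.006458 + 0.012916 + 0.040424 = 0.149363
Σp_1ᵢ² = 0.0781² + 0.0078² + 0.3281² + 0.1797² + 0.0469² + 0.0938² + 0.2656² = 0.006100 + 0.000061 + 0.107650 + 0.032292 + 0.002200 + 0.008798 + 0.070543 = 0.227644
Σp_2ᵢ² = 0.1449² + 0.1232² + 0.1522² + 0.1522² + 0.1377² + 0.1377² + 0.1522² = 0.020996 + 0.015178 + 0.023165 + 0.023165 + 0.018961 + 0.018961 + 0.023165 = 0.143591
O = 0.149363 / √(0.227644 × 0.143591) = 0.149363 / 0.1807972 = 0.8261

0.83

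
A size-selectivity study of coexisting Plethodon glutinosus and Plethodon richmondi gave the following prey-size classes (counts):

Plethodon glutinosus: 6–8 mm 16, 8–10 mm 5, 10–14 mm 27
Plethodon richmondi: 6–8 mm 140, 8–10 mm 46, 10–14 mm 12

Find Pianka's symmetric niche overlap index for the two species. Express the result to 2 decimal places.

Proportions for Plethodon glutinosus (n=48): 16/48=0.3333, 5/48=0.1042, 27/48=0.5625
Proportions for Plethodon richmondi (n=198): 140/198=0.7071, 46/198=0.2323, 12/198=0.0606
Σ p₁ᵢp₂ᵢ = 0.235676 + 0.024206 + 0.034088 = 0.293970
Σp_1ᵢ² = 0.3333² + 0.1042² + 0.5625² = 0.111089 + 0.010858 + 0.316406 = 0.438353
Σp_2ᵢ² = 0.7071² + 0.2323² + 0.0606² = 0.499990 + 0.053963 + 0.003672 = 0.557625
O = 0.293970 / √(0.438353 × 0.557625) = 0.293970 / 0.4944053 = 0.5946

0.59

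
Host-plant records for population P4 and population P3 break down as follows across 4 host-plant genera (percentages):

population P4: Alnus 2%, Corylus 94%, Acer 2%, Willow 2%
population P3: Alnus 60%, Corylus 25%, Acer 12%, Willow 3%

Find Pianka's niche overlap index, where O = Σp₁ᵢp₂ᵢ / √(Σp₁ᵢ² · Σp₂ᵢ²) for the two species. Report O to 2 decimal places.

Convert percentages to proportions (divide by 100).
Σ p₁ᵢp₂ᵢ = 0.0120 + 0.2350 + 0.0024 + 0.0006 = 0.2500
Σp_1ᵢ² = 0.02² + 0.94² + 0.02² + 0.02² = 0.0004 + 0.8836 + 0.0004 + 0.0004 = 0.8848
Σp_2ᵢ² = 0.60² + 0.25² + 0.12² + 0.03² = 0.3600 + 0.0625 + 0.0144 + 0.0009 = 0.4378
O = 0.2500 / √(0.8848 × 0.4378) = 0.2500 / 0.62239 = 0.4017

0.40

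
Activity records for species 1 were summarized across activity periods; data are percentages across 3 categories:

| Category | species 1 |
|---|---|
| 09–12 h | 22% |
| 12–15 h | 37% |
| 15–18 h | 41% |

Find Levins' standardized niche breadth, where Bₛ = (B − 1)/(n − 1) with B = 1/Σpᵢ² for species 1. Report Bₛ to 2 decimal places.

Convert percentages to proportions (divide by 100).
Σpᵢ² = 0.22² + 0.37² + 0.41² = 0.0484 + 0.1369 + 0.1681 = 0.3534
B = 1 / 0.3534 = 2.8297
Bₛ = (B − 1)/(n − 1) = (2.8297 − 1)/(3 − 1) = 1.8297/2 = 0.9149

0.91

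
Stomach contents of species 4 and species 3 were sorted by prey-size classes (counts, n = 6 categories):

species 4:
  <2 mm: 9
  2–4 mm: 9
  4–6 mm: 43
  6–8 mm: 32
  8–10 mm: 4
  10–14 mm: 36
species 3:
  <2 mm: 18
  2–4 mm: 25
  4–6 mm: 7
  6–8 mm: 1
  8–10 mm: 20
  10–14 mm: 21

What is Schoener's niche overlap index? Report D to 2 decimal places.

Proportions for species 4 (n=133): 9/133=0.0677, 9/133=0.0677, 43/133=0.3233, 32/133=0.2406, 4/133=0.0301, 36/133=0.2707
Proportions for species 3 (n=92): 18/92=0.1957, 25/92=0.2717, 7/92=0.0761, 1/92=0.0109, 20/92=0.2174, 21/92=0.2283
Σ|p₁ᵢ − p₂ᵢ| = 0.1280 + 0.2040 + 0.2472 + 0.2297 + 0.1873 + 0.0424 = 1.0386
D = 1 − ½ × 1.0386 = 1 − 0.51930 = 0.48070

0.48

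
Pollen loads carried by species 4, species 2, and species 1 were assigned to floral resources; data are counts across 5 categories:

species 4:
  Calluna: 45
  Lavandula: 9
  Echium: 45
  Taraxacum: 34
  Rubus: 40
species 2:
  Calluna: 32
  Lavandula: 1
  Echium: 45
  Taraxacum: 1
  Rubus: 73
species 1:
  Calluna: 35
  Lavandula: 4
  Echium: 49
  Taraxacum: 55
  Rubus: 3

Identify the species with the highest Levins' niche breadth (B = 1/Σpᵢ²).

species 4

Proportions for species 4 (n=173): 45/173=0.2601, 9/173=0.0520, 45/173=0.2601, 34/173=0.1965, 40/173=0.2312
Proportions for species 2 (n=152): 32/152=0.2105, 1/152=0.0066, 45/152=0.2961, 1/152=0.0066, 73/152=0.4803
Proportions for species 1 (n=146): 35/146=0.2397, 4/146=0.0274, 49/146=0.3356, 55/146=0.3767, 3/146=0.0205
Σp_4ᵢ² = 0.2601² + 0.0520² + 0.2601² + 0.1965² + 0.2312² = 0.067652 + 0.002704 + 0.067652 + 0.038612 + 0.053453 = 0.230073
B_4 = 1 / 0.230073 = 4.3464
Σp_2ᵢ² = 0.2105² + 0.0066² + 0.2961² + 0.0066² + 0.4803² = 0.044310 + 0.000044 + 0.087675 + 0.000044 + 0.230688 = 0.362761
B_2 = 1 / 0.362761 = 2.7566
Σp_1ᵢ² = 0.2397² + 0.0274² + 0.3356² + 0.3767² + 0.0205² = 0.057456 + 0.000751 + 0.112627 + 0.141903 + 0.000420 = 0.313157
B_1 = 1 / 0.313157 = 3.1933
Highest B → broadest niche (most generalist): species 4 (B = 4.35).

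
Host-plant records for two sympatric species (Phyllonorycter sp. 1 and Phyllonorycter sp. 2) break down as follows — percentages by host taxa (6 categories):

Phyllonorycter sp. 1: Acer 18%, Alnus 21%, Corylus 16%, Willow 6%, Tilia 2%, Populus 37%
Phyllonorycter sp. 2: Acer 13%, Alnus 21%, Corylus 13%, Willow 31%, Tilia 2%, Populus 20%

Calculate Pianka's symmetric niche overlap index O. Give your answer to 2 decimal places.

Convert percentages to proportions (divide by 100).
Σ p₁ᵢp₂ᵢ = 0.0234 + 0.0441 + 0.0208 + 0.0186 + 0.0004 + 0.0740 = 0.1813
Σp_1ᵢ² = 0.18² + 0.21² + 0.16² + 0.06² + 0.02² + 0.37² = 0.0324 + 0.0441 + 0.0256 + 0.0036 + 0.0004 + 0.1369 = 0.2430
Σp_2ᵢ² = 0.13² + 0.21² + 0.13² + 0.31² + 0.02² + 0.20² = 0.0169 + 0.0441 + 0.0169 + 0.0961 + 0.0004 + 0.0400 = 0.2144
O = 0.1813 / √(0.2430 × 0.2144) = 0.1813 / 0.22825 = 0.7943

0.79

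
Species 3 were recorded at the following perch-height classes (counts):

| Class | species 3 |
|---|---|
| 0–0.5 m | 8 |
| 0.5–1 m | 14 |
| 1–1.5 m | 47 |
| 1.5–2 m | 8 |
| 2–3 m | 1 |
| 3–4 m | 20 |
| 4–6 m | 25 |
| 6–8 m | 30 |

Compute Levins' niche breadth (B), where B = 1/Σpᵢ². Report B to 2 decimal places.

Proportions for species 3 (n=153): 8/153=0.0523, 14/153=0.0915, 47/153=0.3072, 8/153=0.0523, 1/153=0.0065, 20/153=0.1307, 25/153=0.1634, 30/153=0.1961
Σpᵢ² = 0.0523² + 0.0915² + 0.3072² + 0.0523² + 0.0065² + 0.1307² + 0.1634² + 0.1961² = 0.002735 + 0.008372 + 0.094372 + 0.002735 + 0.000042 + 0.017082 + 0.026700 + 0.038455 = 0.190493
B = 1 / 0.190493 = 5.2495

5.25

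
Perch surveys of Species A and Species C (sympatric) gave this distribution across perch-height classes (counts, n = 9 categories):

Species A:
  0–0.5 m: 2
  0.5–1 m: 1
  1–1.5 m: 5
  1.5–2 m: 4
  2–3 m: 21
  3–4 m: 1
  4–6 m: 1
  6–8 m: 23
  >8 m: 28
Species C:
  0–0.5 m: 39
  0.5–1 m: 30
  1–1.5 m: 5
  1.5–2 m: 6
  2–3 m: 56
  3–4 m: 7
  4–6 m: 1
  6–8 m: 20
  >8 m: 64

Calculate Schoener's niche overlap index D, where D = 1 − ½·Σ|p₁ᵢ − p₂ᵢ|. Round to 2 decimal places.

Proportions for Species A (n=86): 2/86=0.0233, 1/86=0.0116, 5/86=0.0581, 4/86=0.0465, 21/86=0.2442, 1/86=0.0116, 1/86=0.0116, 23/86=0.2674, 28/86=0.3256
Proportions for Species C (n=228): 39/228=0.1711, 30/228=0.1316, 5/228=0.0219, 6/228=0.0263, 56/228=0.2456, 7/228=0.0307, 1/228=0.0044, 20/228=0.0877, 64/228=0.2807
Σ|p₁ᵢ − p₂ᵢ| = 0.1478 + 0.1200 + 0.0362 + 0.0202 + 0.0014 + 0.0191 + 0.0072 + 0.1797 + 0.0449 = 0.5765
D = 1 − ½ × 0.5765 = 1 − 0.28825 = 0.71175

0.71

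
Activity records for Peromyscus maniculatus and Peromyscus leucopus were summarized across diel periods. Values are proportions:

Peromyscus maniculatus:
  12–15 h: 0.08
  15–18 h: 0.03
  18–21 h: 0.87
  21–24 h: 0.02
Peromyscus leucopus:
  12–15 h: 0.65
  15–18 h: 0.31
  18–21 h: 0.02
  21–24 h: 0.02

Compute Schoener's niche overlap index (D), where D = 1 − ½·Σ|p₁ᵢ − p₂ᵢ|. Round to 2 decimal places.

Σ|p₁ᵢ − p₂ᵢ| = 0.57 + 0.28 + 0.85 + 0.00 = 1.70
D = 1 − ½ × 1.70 = 1 − 0.850 = 0.1500

0.15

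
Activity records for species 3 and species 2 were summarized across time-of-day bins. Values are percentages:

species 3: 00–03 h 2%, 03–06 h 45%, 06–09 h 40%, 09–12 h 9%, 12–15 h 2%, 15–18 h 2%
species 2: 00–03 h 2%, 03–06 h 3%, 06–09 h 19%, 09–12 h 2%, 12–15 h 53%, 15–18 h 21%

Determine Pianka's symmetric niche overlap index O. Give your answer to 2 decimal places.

0.29

Convert percentages to proportions (divide by 100).
Σ p₁ᵢp₂ᵢ = 0.0004 + 0.0135 + 0.0760 + 0.0018 + 0.0106 + 0.0042 = 0.1065
Σp_1ᵢ² = 0.02² + 0.45² + 0.40² + 0.09² + 0.02² + 0.02² = 0.0004 + 0.2025 + 0.1600 + 0.0081 + 0.0004 + 0.0004 = 0.3718
Σp_2ᵢ² = 0.02² + 0.03² + 0.19² + 0.02² + 0.53² + 0.21² = 0.0004 + 0.0009 + 0.0361 + 0.0004 + 0.2809 + 0.0441 = 0.3628
O = 0.1065 / √(0.3718 × 0.3628) = 0.1065 / 0.36727 = 0.2900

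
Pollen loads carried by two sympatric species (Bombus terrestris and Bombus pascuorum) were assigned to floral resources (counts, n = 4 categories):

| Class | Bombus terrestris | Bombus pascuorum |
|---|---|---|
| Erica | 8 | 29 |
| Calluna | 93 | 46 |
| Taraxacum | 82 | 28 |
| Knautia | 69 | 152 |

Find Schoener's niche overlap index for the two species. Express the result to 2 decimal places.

0.60

Proportions for Bombus terrestris (n=252): 8/252=0.0317, 93/252=0.3690, 82/252=0.3254, 69/252=0.2738
Proportions for Bombus pascuorum (n=255): 29/255=0.1137, 46/255=0.1804, 28/255=0.1098, 152/255=0.5961
Σ|p₁ᵢ − p₂ᵢ| = 0.0820 + 0.1886 + 0.2156 + 0.3223 = 0.8085
D = 1 − ½ × 0.8085 = 1 − 0.40425 = 0.59575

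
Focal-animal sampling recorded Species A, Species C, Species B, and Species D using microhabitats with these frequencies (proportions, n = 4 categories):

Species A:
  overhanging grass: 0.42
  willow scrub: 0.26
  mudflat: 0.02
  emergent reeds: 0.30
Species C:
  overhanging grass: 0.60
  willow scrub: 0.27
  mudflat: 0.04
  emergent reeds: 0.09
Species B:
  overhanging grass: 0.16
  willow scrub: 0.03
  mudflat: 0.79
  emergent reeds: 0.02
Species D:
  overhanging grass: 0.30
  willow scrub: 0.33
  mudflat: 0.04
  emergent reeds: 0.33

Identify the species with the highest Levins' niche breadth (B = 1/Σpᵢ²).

Species D

Σp_Aᵢ² = 0.42² + 0.26² + 0.02² + 0.30² = 0.1764 + 0.0676 + 0.0004 + 0.0900 = 0.3344
B_A = 1 / 0.3344 = 2.9904
Σp_Cᵢ² = 0.60² + 0.27² + 0.04² + 0.09² = 0.3600 + 0.0729 + 0.0016 + 0.0081 = 0.4426
B_C = 1 / 0.4426 = 2.2594
Σp_Bᵢ² = 0.16² + 0.03² + 0.79² + 0.02² = 0.0256 + 0.0009 + 0.6241 + 0.0004 = 0.6510
B_B = 1 / 0.6510 = 1.5361
Σp_Dᵢ² = 0.30² + 0.33² + 0.04² + 0.33² = 0.0900 + 0.1089 + 0.0016 + 0.1089 = 0.3094
B_D = 1 / 0.3094 = 3.2321
Highest B → broadest niche (most generalist): Species D (B = 3.23).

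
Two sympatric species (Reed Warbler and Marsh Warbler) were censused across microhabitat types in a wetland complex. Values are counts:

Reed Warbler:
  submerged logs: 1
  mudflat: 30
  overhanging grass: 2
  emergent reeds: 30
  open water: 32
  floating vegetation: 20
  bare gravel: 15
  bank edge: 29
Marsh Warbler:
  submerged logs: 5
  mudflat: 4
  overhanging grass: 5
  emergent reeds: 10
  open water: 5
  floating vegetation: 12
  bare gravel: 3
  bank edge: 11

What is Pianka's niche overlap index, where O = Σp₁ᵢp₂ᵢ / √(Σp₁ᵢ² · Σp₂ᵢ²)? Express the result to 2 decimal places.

Proportions for Reed Warbler (n=159): 1/159=0.0063, 30/159=0.1887, 2/159=0.0126, 30/159=0.1887, 32/159=0.2013, 20/159=0.1258, 15/159=0.0943, 29/159=0.1824
Proportions for Marsh Warbler (n=55): 5/55=0.0909, 4/55=0.0727, 5/55=0.0909, 10/55=0.1818, 5/55=0.0909, 12/55=0.2182, 3/55=0.0545, 11/55=0.2000
Σ p₁ᵢp₂ᵢ = 0.000573 + 0.013718 + 0.001145 + 0.034306 + 0.018298 + 0.027450 + 0.005139 + 0.036480 = 0.137109
Σp_1ᵢ² = 0.0063² + 0.1887² + 0.0126² + 0.1887² + 0.2013² + 0.1258² + 0.0943² + 0.1824² = 0.000040 + 0.035608 + 0.000159 + 0.035608 + 0.040522 + 0.015826 + 0.008892 + 0.033270 = 0.169925
Σp_2ᵢ² = 0.0909² + 0.0727² + 0.0909² + 0.1818² + 0.0909² + 0.2182² + 0.0545² + 0.2000² = 0.008263 + 0.005285 + 0.008263 + 0.033051 + 0.008263 + 0.047611 + 0.002970 + 0.040000 = 0.153706
O = 0.137109 / √(0.169925 × 0.153706) = 0.137109 / 0.1616122 = 0.8484

0.85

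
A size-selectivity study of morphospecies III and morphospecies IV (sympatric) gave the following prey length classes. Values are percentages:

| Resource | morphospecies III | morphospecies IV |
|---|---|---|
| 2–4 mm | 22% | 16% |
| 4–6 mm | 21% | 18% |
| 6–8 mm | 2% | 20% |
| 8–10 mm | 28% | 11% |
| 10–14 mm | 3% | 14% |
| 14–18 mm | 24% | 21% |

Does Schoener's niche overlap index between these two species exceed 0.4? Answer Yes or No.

Convert percentages to proportions (divide by 100).
Σ|p₁ᵢ − p₂ᵢ| = 0.06 + 0.03 + 0.18 + 0.17 + 0.11 + 0.03 = 0.58
D = 1 − ½ × 0.58 = 1 − 0.290 = 0.7100
D = 0.7100 > 0.4 → Yes.

Yes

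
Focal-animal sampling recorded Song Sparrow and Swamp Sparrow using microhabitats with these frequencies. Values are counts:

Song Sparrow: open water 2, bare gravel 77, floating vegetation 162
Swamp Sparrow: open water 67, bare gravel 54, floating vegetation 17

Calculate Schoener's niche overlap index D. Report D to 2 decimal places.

Proportions for Song Sparrow (n=241): 2/241=0.0083, 77/241=0.3195, 162/241=0.6722
Proportions for Swamp Sparrow (n=138): 67/138=0.4855, 54/138=0.3913, 17/138=0.1232
Σ|p₁ᵢ − p₂ᵢ| = 0.4772 + 0.0718 + 0.5490 = 1.0980
D = 1 − ½ × 1.0980 = 1 − 0.54900 = 0.45100

0.45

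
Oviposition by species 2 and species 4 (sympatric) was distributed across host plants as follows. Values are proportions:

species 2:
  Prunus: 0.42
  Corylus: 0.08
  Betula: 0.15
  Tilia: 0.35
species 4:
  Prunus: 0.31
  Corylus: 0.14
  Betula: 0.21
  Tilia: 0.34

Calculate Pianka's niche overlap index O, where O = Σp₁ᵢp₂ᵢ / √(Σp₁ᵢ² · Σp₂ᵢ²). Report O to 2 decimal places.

0.97

Σ p₁ᵢp₂ᵢ = 0.1302 + 0.0112 + 0.0315 + 0.1190 = 0.2919
Σp_1ᵢ² = 0.42² + 0.08² + 0.15² + 0.35² = 0.1764 + 0.0064 + 0.0225 + 0.1225 = 0.3278
Σp_2ᵢ² = 0.31² + 0.14² + 0.21² + 0.34² = 0.0961 + 0.0196 + 0.0441 + 0.1156 = 0.2754
O = 0.2919 / √(0.3278 × 0.2754) = 0.2919 / 0.30046 = 0.9715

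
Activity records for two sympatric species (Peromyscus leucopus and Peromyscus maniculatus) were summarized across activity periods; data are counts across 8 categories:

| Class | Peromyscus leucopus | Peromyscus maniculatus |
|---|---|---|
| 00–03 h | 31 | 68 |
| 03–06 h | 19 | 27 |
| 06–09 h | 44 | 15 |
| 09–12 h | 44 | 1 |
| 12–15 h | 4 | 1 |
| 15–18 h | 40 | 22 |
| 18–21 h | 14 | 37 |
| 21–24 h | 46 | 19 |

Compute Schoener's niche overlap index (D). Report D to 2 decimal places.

Proportions for Peromyscus leucopus (n=242): 31/242=0.1281, 19/242=0.0785, 44/242=0.1818, 44/242=0.1818, 4/242=0.0165, 40/242=0.1653, 14/242=0.0579, 46/242=0.1901
Proportions for Peromyscus maniculatus (n=190): 68/190=0.3579, 27/190=0.1421, 15/190=0.0789, 1/190=0.0053, 1/190=0.0053, 22/190=0.1158, 37/190=0.1947, 19/190=0.1000
Σ|p₁ᵢ − p₂ᵢ| = 0.2298 + 0.0636 + 0.1029 + 0.1765 + 0.0112 + 0.0495 + 0.1368 + 0.0901 = 0.8604
D = 1 − ½ × 0.8604 = 1 − 0.43020 = 0.56980

0.57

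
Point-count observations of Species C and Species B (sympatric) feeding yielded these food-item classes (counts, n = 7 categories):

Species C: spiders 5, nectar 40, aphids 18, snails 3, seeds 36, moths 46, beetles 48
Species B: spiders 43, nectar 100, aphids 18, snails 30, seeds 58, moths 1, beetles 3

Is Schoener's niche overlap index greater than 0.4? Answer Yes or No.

Proportions for Species C (n=196): 5/196=0.0255, 40/196=0.2041, 18/196=0.0918, 3/196=0.0153, 36/196=0.1837, 46/196=0.2347, 48/196=0.2449
Proportions for Species B (n=253): 43/253=0.1700, 100/253=0.3953, 18/253=0.0711, 30/253=0.1186, 58/253=0.2292, 1/253=0.0040, 3/253=0.0119
Σ|p₁ᵢ − p₂ᵢ| = 0.1445 + 0.1912 + 0.0207 + 0.1033 + 0.0455 + 0.2307 + 0.2330 = 0.9689
D = 1 − ½ × 0.9689 = 1 − 0.48445 = 0.51555
D = 0.51555 > 0.4 → Yes.

Yes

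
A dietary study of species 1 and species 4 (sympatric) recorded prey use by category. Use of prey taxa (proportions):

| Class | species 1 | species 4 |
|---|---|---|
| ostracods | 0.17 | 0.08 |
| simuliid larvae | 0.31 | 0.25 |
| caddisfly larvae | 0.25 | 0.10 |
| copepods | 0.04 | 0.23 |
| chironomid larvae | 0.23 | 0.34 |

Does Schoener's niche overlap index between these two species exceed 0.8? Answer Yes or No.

Σ|p₁ᵢ − p₂ᵢ| = 0.09 + 0.06 + 0.15 + 0.19 + 0.11 = 0.60
D = 1 − ½ × 0.60 = 1 − 0.300 = 0.7000
D = 0.7000 < 0.8 → No.

No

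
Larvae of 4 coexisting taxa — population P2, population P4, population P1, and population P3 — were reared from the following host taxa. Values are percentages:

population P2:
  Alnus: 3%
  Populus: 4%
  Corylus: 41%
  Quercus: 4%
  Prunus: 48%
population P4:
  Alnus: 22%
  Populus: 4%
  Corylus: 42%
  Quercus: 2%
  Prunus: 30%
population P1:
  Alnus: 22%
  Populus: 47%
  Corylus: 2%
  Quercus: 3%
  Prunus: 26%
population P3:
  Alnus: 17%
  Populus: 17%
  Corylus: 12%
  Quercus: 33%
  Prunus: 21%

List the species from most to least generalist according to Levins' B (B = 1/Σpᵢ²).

population P3 > population P4 > population P1 > population P2

Convert percentages to proportions (divide by 100).
Σp_P2ᵢ² = 0.03² + 0.04² + 0.41² + 0.04² + 0.48² = 0.0009 + 0.0016 + 0.1681 + 0.0016 + 0.2304 = 0.4026
B_P2 = 1 / 0.4026 = 2.4839
Σp_P4ᵢ² = 0.22² + 0.04² + 0.42² + 0.02² + 0.30² = 0.0484 + 0.0016 + 0.1764 + 0.0004 + 0.0900 = 0.3168
B_P4 = 1 / 0.3168 = 3.1566
Σp_P1ᵢ² = 0.22² + 0.47² + 0.02² + 0.03² + 0.26² = 0.0484 + 0.2209 + 0.0004 + 0.0009 + 0.0676 = 0.3382
B_P1 = 1 / 0.3382 = 2.9568
Σp_P3ᵢ² = 0.17² + 0.17² + 0.12² + 0.33² + 0.21² = 0.0289 + 0.0289 + 0.0144 + 0.1089 + 0.0441 = 0.2252
B_P3 = 1 / 0.2252 = 4.4405
Ranking by B (broadest → narrowest): population P3 (4.44) > population P4 (3.16) > population P1 (2.96) > population P2 (2.48)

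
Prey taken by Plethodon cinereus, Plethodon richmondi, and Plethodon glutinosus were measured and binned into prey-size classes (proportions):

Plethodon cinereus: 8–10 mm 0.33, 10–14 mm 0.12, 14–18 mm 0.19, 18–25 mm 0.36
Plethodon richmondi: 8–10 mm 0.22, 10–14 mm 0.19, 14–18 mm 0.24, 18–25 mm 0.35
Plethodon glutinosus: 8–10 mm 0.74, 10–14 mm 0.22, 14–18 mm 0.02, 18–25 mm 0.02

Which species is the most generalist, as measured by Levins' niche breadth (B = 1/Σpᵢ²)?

Plethodon richmondi

Σp_cineᵢ² = 0.33² + 0.12² + 0.19² + 0.36² = 0.1089 + 0.0144 + 0.0361 + 0.1296 = 0.2890
B_cine = 1 / 0.2890 = 3.4602
Σp_richᵢ² = 0.22² + 0.19² + 0.24² + 0.35² = 0.0484 + 0.0361 + 0.0576 + 0.1225 = 0.2646
B_rich = 1 / 0.2646 = 3.7793
Σp_glutᵢ² = 0.74² + 0.22² + 0.02² + 0.02² = 0.5476 + 0.0484 + 0.0004 + 0.0004 = 0.5968
B_glut = 1 / 0.5968 = 1.6756
Highest B → broadest niche (most generalist): Plethodon richmondi (B = 3.78).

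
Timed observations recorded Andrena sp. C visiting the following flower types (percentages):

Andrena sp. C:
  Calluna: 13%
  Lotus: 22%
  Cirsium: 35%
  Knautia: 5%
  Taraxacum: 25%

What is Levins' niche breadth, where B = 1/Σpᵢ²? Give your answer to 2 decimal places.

3.96

Convert percentages to proportions (divide by 100).
Σpᵢ² = 0.13² + 0.22² + 0.35² + 0.05² + 0.25² = 0.0169 + 0.0484 + 0.1225 + 0.0025 + 0.0625 = 0.2528
B = 1 / 0.2528 = 3.9557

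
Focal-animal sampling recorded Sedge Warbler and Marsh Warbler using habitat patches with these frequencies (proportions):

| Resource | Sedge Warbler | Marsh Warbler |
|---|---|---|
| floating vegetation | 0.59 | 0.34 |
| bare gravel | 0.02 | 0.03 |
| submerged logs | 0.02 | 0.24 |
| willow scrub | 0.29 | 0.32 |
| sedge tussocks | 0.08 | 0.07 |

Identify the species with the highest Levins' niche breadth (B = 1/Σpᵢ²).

Marsh Warbler

Σp_Sedgᵢ² = 0.59² + 0.02² + 0.02² + 0.29² + 0.08² = 0.3481 + 0.0004 + 0.0004 + 0.0841 + 0.0064 = 0.4394
B_Sedg = 1 / 0.4394 = 2.2758
Σp_Marsᵢ² = 0.34² + 0.03² + 0.24² + 0.32² + 0.07² = 0.1156 + 0.0009 + 0.0576 + 0.1024 + 0.0049 = 0.2814
B_Mars = 1 / 0.2814 = 3.5537
Highest B → broadest niche (most generalist): Marsh Warbler (B = 3.55).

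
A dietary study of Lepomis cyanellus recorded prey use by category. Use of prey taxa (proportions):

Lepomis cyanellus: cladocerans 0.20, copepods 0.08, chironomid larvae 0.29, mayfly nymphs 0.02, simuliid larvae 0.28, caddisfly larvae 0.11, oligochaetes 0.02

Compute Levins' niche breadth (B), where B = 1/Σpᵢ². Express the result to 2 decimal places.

4.51

Σpᵢ² = 0.20² + 0.08² + 0.29² + 0.02² + 0.28² + 0.11² + 0.02² = 0.0400 + 0.0064 + 0.0841 + 0.0004 + 0.0784 + 0.0121 + 0.0004 = 0.2218
B = 1 / 0.2218 = 4.5086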